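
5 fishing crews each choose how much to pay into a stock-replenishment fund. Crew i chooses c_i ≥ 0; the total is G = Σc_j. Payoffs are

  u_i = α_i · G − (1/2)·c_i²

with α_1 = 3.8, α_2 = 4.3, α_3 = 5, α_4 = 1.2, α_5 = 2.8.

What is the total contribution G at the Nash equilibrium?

17.1

Crew i's FOC: ∂u_i/∂c_i = α_i − c_i = 0, so c_i* = α_i.
NE contributions = (3.8, 4.3, 5, 1.2, 2.8); G = 17.1.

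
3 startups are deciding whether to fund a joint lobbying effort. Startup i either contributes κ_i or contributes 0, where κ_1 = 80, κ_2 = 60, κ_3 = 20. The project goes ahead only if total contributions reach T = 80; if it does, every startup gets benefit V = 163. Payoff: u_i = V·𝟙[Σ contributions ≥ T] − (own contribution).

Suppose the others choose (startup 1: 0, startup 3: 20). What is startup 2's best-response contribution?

Others' total = 20. Contributing 60 brings total to 80 ≥ 80: gain V − κ_2 = 103.
Best response: 60.

60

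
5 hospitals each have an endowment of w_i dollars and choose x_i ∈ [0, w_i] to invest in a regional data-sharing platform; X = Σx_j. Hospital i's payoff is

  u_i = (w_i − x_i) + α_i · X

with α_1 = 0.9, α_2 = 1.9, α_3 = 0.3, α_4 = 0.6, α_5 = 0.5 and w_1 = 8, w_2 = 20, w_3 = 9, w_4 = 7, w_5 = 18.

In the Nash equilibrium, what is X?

20

∂u_i/∂x_i = α_i − 1, so hospital i contributes w_i if α_i > 1, else 0.
α_i > 1 for i ∈ {2}; NE contributions (0, 20, 0, 0, 0), X = 20.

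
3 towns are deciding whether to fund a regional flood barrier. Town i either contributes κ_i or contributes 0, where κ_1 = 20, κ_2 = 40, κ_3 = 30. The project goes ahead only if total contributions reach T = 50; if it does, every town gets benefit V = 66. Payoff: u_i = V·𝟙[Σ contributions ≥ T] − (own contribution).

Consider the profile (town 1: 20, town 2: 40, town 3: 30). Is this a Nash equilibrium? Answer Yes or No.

Total = 90 ≥ 50: provided.
Town 1 (pledges 20, payoff 46): dropping to 0 → total 70, payoff 66. Profitable deviation.

No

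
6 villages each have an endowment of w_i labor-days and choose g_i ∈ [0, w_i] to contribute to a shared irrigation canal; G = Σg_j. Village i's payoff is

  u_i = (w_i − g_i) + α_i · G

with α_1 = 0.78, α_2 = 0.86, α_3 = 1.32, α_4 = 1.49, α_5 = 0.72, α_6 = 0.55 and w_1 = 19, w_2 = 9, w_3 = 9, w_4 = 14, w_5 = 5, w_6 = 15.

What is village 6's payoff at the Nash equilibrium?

27.65

∂u_i/∂g_i = α_i − 1, so village i contributes w_i if α_i > 1, else 0.
α_i > 1 for i ∈ {3, 4}; NE contributions (0, 0, 9, 14, 0, 0), G = 23.
u_6 = (15 − 0) + 0.55·23 = 27.65.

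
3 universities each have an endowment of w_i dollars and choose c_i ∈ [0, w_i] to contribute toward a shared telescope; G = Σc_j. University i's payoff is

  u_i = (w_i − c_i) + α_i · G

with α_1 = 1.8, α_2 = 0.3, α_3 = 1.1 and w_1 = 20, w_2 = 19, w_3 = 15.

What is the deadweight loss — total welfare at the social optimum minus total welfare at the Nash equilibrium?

∂u_i/∂c_i = α_i − 1, so university i contributes w_i if α_i > 1, else 0.
α_i > 1 for i ∈ {1, 3}; NE contributions (20, 0, 15), G = 35.
W^NE = Σw_i − G^NE + (Σα_i)·G^NE = 54 + 2.2·35 = 131.
Planner: ∂(Σu_j)/∂c_i = Σα_j − 1 = 2.2 > 0, so everyone contributes w_i; G^SO = 54, W^SO = 54 + 2.2·54 = 172.8.
Deadweight loss = 41.8.

41.8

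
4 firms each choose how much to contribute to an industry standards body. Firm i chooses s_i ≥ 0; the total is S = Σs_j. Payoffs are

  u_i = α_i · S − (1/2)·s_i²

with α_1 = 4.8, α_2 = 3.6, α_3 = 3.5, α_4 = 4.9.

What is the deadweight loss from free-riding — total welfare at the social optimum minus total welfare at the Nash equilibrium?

Firm i's FOC: ∂u_i/∂s_i = α_i − s_i = 0, so s_i* = α_i.
NE contributions = (4.8, 3.6, 3.5, 4.9); S = 16.8.
W^NE = (Σα)·S − ½Σα_i² = 16.8² − ½·72.26 = 246.11.
Planner sets s_i = Σα_j = 16.8 for every i, so S^SO = 4·16.8 = 67.2.
W^SO = (Σα)·S^SO − ½·4·(Σα)² = (4/2)·16.8² = 564.48.
Deadweight loss = W^SO − W^NE = 318.37.

318.37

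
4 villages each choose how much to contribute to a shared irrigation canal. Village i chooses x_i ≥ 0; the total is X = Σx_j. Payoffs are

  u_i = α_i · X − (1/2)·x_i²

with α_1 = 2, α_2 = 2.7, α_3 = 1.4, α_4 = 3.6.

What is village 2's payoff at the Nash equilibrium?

Village i's FOC: ∂u_i/∂x_i = α_i − x_i = 0, so x_i* = α_i.
NE contributions = (2, 2.7, 1.4, 3.6); X = 9.7.
u_2 = α_2·X − ½·(x_2)² = 2.7·9.7 − ½·2.7² = 22.545.

22.545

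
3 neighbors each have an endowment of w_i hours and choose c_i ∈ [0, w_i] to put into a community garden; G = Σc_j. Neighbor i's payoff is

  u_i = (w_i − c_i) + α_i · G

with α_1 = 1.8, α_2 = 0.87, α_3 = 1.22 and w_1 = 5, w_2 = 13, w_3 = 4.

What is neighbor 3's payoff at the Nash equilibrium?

∂u_i/∂c_i = α_i − 1, so neighbor i contributes w_i if α_i > 1, else 0.
α_i > 1 for i ∈ {1, 3}; NE contributions (5, 0, 4), G = 9.
u_3 = (4 − 4) + 1.22·9 = 10.98.

10.98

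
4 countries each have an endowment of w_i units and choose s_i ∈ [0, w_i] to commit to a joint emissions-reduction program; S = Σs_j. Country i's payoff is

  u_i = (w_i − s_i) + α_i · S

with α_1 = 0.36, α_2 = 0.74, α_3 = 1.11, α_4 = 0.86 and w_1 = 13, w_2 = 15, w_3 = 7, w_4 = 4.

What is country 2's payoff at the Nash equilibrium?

∂u_i/∂s_i = α_i − 1, so country i contributes w_i if α_i > 1, else 0.
α_i > 1 for i ∈ {3}; NE contributions (0, 0, 7, 0), S = 7.
u_2 = (15 − 0) + 0.74·7 = 20.18.

20.18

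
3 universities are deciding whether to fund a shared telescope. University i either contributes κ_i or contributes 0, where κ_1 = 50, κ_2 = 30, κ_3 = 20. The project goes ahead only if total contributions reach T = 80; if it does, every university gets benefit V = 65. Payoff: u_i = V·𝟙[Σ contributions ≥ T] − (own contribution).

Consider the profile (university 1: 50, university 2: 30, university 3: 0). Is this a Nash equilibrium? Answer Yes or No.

Yes

Total = 80 ≥ 80: provided.
University 1 (pledges 50, payoff 15): dropping to 0 → total 30, payoff 0. No gain.
University 2 (pledges 30, payoff 35): dropping to 0 → total 50, payoff 0. No gain.
University 3 (pledges 0, payoff 65): pledging 20 → total 100, payoff 45. No gain.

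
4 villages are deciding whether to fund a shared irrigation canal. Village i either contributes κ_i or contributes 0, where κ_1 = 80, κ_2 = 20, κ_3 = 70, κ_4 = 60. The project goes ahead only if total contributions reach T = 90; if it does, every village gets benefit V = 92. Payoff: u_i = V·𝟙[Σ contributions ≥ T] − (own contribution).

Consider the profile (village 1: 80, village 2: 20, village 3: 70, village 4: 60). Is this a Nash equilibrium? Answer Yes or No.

Total = 230 ≥ 90: provided.
Village 1 (pledges 80, payoff 12): dropping to 0 → total 150, payoff 92. Profitable deviation.

No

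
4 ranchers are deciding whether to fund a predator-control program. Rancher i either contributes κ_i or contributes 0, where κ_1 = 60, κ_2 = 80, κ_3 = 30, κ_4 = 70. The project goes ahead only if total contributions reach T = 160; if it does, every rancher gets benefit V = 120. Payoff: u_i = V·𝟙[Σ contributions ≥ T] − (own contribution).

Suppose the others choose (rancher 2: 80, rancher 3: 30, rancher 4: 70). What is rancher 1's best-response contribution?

Others' total = 180 ≥ 160; contributing adds cost 60 for no extra benefit.
Best response: 0.

0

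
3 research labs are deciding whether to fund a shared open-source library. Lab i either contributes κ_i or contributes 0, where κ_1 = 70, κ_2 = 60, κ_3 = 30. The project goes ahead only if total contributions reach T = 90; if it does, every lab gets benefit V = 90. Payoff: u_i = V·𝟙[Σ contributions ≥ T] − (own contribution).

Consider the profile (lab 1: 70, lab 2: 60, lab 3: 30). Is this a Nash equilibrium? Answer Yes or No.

Total = 160 ≥ 90: provided.
Lab 1 (pledges 70, payoff 20): dropping to 0 → total 90, payoff 90. Profitable deviation.

No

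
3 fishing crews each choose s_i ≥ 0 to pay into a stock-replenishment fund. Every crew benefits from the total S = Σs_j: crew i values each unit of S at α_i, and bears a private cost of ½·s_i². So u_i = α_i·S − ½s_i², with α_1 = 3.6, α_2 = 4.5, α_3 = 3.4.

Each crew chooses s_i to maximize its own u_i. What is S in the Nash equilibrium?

11.5

Crew i's FOC: ∂u_i/∂s_i = α_i − s_i = 0, so s_i* = α_i.
NE contributions = (3.6, 4.5, 3.4); S = 11.5.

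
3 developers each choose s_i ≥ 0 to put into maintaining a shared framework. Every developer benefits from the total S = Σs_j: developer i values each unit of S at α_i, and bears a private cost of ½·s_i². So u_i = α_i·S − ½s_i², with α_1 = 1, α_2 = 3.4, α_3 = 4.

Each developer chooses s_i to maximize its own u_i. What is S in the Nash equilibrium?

Developer i's FOC: ∂u_i/∂s_i = α_i − s_i = 0, so s_i* = α_i.
NE contributions = (1, 3.4, 4); S = 8.4.

8.4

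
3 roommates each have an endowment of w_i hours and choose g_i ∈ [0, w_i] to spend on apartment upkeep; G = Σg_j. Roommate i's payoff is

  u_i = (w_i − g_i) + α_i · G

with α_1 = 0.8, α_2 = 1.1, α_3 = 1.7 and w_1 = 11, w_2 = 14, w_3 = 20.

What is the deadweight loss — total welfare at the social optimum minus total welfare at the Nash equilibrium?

28.6

∂u_i/∂g_i = α_i − 1, so roommate i contributes w_i if α_i > 1, else 0.
α_i > 1 for i ∈ {2, 3}; NE contributions (0, 14, 20), G = 34.
W^NE = Σw_i − G^NE + (Σα_i)·G^NE = 45 + 2.6·34 = 133.4.
Planner: ∂(Σu_j)/∂g_i = Σα_j − 1 = 2.6 > 0, so everyone contributes w_i; G^SO = 45, W^SO = 45 + 2.6·45 = 162.
Deadweight loss = 28.6.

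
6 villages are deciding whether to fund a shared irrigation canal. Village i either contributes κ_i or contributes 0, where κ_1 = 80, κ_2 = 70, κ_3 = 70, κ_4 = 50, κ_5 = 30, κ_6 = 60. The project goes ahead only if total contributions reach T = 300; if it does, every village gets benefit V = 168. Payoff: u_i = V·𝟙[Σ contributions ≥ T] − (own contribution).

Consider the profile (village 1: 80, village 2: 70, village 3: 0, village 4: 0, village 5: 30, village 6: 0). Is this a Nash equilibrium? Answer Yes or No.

Total = 180 < 300: not provided.
Village 1 (pledges 80, payoff -80): dropping to 0 → total 100, payoff 0. Profitable deviation.

No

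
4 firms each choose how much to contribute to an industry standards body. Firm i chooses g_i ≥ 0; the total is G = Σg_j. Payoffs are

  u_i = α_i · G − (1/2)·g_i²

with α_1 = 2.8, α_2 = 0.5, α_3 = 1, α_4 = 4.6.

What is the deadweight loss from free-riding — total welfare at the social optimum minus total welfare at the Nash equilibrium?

94.335

Firm i's FOC: ∂u_i/∂g_i = α_i − g_i = 0, so g_i* = α_i.
NE contributions = (2.8, 0.5, 1, 4.6); G = 8.9.
W^NE = (Σα)·G − ½Σα_i² = 8.9² − ½·30.25 = 64.085.
Planner sets g_i = Σα_j = 8.9 for every i, so G^SO = 4·8.9 = 35.6.
W^SO = (Σα)·G^SO − ½·4·(Σα)² = (4/2)·8.9² = 158.42.
Deadweight loss = W^SO − W^NE = 94.335.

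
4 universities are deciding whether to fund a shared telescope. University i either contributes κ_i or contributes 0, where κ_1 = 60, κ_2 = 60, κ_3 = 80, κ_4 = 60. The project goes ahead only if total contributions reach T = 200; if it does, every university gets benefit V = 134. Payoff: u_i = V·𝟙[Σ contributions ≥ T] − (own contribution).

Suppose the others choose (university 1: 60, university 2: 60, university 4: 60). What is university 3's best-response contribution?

Others' total = 180. Contributing 80 brings total to 260 ≥ 200: gain V − κ_3 = 54.
Best response: 80.

80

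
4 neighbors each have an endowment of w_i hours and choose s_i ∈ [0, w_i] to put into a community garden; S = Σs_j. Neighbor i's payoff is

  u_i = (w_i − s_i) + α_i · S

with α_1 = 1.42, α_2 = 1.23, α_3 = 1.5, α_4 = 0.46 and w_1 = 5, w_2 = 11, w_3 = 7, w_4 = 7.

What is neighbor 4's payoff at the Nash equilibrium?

17.58

∂u_i/∂s_i = α_i − 1, so neighbor i contributes w_i if α_i > 1, else 0.
α_i > 1 for i ∈ {1, 2, 3}; NE contributions (5, 11, 7, 0), S = 23.
u_4 = (7 − 0) + 0.46·23 = 17.58.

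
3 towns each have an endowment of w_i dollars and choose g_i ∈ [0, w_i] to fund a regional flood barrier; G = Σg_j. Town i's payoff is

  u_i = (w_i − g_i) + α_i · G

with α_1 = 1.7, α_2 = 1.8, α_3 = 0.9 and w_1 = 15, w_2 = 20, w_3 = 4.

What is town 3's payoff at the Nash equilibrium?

35.5

∂u_i/∂g_i = α_i − 1, so town i contributes w_i if α_i > 1, else 0.
α_i > 1 for i ∈ {1, 2}; NE contributions (15, 20, 0), G = 35.
u_3 = (4 − 0) + 0.9·35 = 35.5.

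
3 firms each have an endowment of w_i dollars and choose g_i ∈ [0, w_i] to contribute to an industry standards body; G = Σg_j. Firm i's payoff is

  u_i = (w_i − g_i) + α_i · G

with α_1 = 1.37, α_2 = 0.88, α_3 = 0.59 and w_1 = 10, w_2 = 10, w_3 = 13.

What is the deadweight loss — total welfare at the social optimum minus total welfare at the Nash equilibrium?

∂u_i/∂g_i = α_i − 1, so firm i contributes w_i if α_i > 1, else 0.
α_i > 1 for i ∈ {1}; NE contributions (10, 0, 0), G = 10.
W^NE = Σw_i − G^NE + (Σα_i)·G^NE = 33 + 1.84·10 = 51.4.
Planner: ∂(Σu_j)/∂g_i = Σα_j − 1 = 1.84 > 0, so everyone contributes w_i; G^SO = 33, W^SO = 33 + 1.84·33 = 93.72.
Deadweight loss = 42.32.

42.32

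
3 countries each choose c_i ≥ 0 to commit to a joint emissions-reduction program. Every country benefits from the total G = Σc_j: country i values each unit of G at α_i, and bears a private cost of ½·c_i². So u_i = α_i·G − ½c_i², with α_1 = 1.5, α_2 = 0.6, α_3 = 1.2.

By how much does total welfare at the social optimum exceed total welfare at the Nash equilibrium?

Country i's FOC: ∂u_i/∂c_i = α_i − c_i = 0, so c_i* = α_i.
NE contributions = (1.5, 0.6, 1.2); G = 3.3.
W^NE = (Σα)·G − ½Σα_i² = 3.3² − ½·4.05 = 8.865.
Planner sets c_i = Σα_j = 3.3 for every i, so G^SO = 3·3.3 = 9.9.
W^SO = (Σα)·G^SO − ½·3·(Σα)² = (3/2)·3.3² = 16.335.
Deadweight loss = W^SO − W^NE = 7.47.

7.47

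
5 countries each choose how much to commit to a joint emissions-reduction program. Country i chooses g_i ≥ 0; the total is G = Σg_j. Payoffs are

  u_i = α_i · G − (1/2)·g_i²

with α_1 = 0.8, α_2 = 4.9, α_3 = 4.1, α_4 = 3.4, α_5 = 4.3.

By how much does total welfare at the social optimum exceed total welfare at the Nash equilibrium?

495.13

Country i's FOC: ∂u_i/∂g_i = α_i − g_i = 0, so g_i* = α_i.
NE contributions = (0.8, 4.9, 4.1, 3.4, 4.3); G = 17.5.
W^NE = (Σα)·G − ½Σα_i² = 17.5² − ½·71.51 = 270.495.
Planner sets g_i = Σα_j = 17.5 for every i, so G^SO = 5·17.5 = 87.5.
W^SO = (Σα)·G^SO − ½·5·(Σα)² = (5/2)·17.5² = 765.625.
Deadweight loss = W^SO − W^NE = 495.13.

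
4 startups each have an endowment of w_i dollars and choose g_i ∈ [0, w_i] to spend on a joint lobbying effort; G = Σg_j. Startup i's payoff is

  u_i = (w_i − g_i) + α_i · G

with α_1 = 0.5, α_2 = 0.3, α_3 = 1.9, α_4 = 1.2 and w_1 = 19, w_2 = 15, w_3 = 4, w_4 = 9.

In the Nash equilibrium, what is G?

∂u_i/∂g_i = α_i − 1, so startup i contributes w_i if α_i > 1, else 0.
α_i > 1 for i ∈ {3, 4}; NE contributions (0, 0, 4, 9), G = 13.

13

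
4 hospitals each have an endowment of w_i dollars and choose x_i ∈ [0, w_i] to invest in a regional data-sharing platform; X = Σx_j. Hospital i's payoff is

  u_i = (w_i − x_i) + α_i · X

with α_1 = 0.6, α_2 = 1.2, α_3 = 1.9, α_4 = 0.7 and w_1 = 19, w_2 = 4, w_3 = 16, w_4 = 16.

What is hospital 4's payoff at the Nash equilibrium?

30

∂u_i/∂x_i = α_i − 1, so hospital i contributes w_i if α_i > 1, else 0.
α_i > 1 for i ∈ {2, 3}; NE contributions (0, 4, 16, 0), X = 20.
u_4 = (16 − 0) + 0.7·20 = 30.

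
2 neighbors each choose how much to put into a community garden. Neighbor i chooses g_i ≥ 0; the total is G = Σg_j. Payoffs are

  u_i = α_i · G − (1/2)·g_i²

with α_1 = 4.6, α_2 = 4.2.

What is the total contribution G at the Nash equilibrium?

8.8

Neighbor i's FOC: ∂u_i/∂g_i = α_i − g_i = 0, so g_i* = α_i.
NE contributions = (4.6, 4.2); G = 8.8.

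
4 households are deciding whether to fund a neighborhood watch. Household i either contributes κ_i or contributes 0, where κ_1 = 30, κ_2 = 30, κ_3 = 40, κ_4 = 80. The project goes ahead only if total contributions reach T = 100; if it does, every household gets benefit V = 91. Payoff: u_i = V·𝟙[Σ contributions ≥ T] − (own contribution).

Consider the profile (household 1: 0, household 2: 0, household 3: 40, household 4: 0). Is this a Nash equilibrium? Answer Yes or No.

Total = 40 < 100: not provided.
Household 1 (pledges 0, payoff 0): pledging 30 → total 70, payoff -30. No gain.
Household 2 (pledges 0, payoff 0): pledging 30 → total 70, payoff -30. No gain.
Household 3 (pledges 40, payoff -40): dropping to 0 → total 0, payoff 0. Profitable deviation.

No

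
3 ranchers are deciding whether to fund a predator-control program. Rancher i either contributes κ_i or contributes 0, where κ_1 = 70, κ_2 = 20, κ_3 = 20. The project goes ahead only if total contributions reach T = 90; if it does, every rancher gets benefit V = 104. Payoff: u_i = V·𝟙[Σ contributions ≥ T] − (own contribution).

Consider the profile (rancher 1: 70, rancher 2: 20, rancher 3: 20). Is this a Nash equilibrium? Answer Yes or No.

Total = 110 ≥ 90: provided.
Rancher 1 (pledges 70, payoff 34): dropping to 0 → total 40, payoff 0. No gain.
Rancher 2 (pledges 20, payoff 84): dropping to 0 → total 90, payoff 104. Profitable deviation.

No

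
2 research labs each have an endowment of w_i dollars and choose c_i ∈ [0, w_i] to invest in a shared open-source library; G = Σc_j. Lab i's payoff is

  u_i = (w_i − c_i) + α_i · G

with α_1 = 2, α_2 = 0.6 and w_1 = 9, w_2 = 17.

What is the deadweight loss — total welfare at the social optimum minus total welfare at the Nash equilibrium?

27.2

∂u_i/∂c_i = α_i − 1, so lab i contributes w_i if α_i > 1, else 0.
α_i > 1 for i ∈ {1}; NE contributions (9, 0), G = 9.
W^NE = Σw_i − G^NE + (Σα_i)·G^NE = 26 + 1.6·9 = 40.4.
Planner: ∂(Σu_j)/∂c_i = Σα_j − 1 = 1.6 > 0, so everyone contributes w_i; G^SO = 26, W^SO = 26 + 1.6·26 = 67.6.
Deadweight loss = 27.2.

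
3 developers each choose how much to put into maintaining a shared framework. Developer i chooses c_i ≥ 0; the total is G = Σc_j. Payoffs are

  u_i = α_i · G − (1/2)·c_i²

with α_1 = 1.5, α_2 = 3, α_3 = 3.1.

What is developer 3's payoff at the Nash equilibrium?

18.755

Developer i's FOC: ∂u_i/∂c_i = α_i − c_i = 0, so c_i* = α_i.
NE contributions = (1.5, 3, 3.1); G = 7.6.
u_3 = α_3·G − ½·(c_3)² = 3.1·7.6 − ½·3.1² = 18.755.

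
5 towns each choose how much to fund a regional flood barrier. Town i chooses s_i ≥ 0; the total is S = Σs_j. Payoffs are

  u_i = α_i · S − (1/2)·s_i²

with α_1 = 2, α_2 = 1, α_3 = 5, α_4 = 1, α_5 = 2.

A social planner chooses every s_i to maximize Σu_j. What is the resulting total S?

Planner FOC: ∂(Σu_j)/∂s_i = (Σα_j) − s_i = 0, so s_i^SO = Σα_j = 11 for every i; S^SO = 55.

55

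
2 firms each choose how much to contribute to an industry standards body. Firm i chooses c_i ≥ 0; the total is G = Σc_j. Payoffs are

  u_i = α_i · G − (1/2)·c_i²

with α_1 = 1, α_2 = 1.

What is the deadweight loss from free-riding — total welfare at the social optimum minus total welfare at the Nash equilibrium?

1

Firm i's FOC: ∂u_i/∂c_i = α_i − c_i = 0, so c_i* = α_i.
NE contributions = (1, 1); G = 2.
W^NE = (Σα)·G − ½Σα_i² = 2² − ½·2 = 3.
Planner sets c_i = Σα_j = 2 for every i, so G^SO = 2·2 = 4.
W^SO = (Σα)·G^SO − ½·2·(Σα)² = (2/2)·2² = 4.
Deadweight loss = W^SO − W^NE = 1.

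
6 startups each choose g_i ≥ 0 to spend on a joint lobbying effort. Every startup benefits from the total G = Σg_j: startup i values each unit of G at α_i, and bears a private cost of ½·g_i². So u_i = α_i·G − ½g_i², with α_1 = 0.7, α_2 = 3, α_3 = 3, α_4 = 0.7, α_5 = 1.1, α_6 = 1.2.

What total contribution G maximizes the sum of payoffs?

Planner FOC: ∂(Σu_j)/∂g_i = (Σα_j) − g_i = 0, so g_i^SO = Σα_j = 9.7 for every i; G^SO = 58.2.

58.2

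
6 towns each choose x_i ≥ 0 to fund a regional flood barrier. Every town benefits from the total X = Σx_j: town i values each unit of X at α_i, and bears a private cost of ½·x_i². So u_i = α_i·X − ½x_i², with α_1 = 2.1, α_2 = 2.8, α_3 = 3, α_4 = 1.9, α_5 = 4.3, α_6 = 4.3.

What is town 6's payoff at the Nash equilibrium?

69.875

Town i's FOC: ∂u_i/∂x_i = α_i − x_i = 0, so x_i* = α_i.
NE contributions = (2.1, 2.8, 3, 1.9, 4.3, 4.3); X = 18.4.
u_6 = α_6·X − ½·(x_6)² = 4.3·18.4 − ½·4.3² = 69.875.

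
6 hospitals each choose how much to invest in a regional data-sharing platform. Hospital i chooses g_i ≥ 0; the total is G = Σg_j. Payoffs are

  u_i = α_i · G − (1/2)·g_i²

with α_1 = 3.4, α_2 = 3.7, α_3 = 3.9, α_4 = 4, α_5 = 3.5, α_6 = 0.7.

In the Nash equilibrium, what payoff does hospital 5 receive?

61.075

Hospital i's FOC: ∂u_i/∂g_i = α_i − g_i = 0, so g_i* = α_i.
NE contributions = (3.4, 3.7, 3.9, 4, 3.5, 0.7); G = 19.2.
u_5 = α_5·G − ½·(g_5)² = 3.5·19.2 − ½·3.5² = 61.075.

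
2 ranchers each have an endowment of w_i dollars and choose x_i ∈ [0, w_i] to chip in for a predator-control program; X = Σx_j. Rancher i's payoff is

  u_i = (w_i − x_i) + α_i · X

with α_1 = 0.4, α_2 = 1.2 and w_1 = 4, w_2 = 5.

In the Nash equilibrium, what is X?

∂u_i/∂x_i = α_i − 1, so rancher i contributes w_i if α_i > 1, else 0.
α_i > 1 for i ∈ {2}; NE contributions (0, 5), X = 5.

5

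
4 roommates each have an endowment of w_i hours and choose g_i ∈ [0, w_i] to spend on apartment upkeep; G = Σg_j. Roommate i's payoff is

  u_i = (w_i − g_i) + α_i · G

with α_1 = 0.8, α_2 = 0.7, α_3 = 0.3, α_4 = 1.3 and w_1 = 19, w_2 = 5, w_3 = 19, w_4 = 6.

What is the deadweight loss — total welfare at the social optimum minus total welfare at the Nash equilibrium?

90.3

∂u_i/∂g_i = α_i − 1, so roommate i contributes w_i if α_i > 1, else 0.
α_i > 1 for i ∈ {4}; NE contributions (0, 0, 0, 6), G = 6.
W^NE = Σw_i − G^NE + (Σα_i)·G^NE = 49 + 2.1·6 = 61.6.
Planner: ∂(Σu_j)/∂g_i = Σα_j − 1 = 2.1 > 0, so everyone contributes w_i; G^SO = 49, W^SO = 49 + 2.1·49 = 151.9.
Deadweight loss = 90.3.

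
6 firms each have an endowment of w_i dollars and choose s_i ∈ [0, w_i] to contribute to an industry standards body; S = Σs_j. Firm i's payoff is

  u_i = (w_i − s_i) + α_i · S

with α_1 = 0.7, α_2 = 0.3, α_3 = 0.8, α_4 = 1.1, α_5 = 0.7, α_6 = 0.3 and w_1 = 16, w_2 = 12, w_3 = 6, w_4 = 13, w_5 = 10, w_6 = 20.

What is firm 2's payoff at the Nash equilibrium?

∂u_i/∂s_i = α_i − 1, so firm i contributes w_i if α_i > 1, else 0.
α_i > 1 for i ∈ {4}; NE contributions (0, 0, 0, 13, 0, 0), S = 13.
u_2 = (12 − 0) + 0.3·13 = 15.9.

15.9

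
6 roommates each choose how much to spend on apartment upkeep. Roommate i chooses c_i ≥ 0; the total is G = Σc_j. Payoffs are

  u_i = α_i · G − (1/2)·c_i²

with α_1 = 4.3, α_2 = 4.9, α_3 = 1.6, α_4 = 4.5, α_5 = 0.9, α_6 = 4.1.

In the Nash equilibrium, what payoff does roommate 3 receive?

Roommate i's FOC: ∂u_i/∂c_i = α_i − c_i = 0, so c_i* = α_i.
NE contributions = (4.3, 4.9, 1.6, 4.5, 0.9, 4.1); G = 20.3.
u_3 = α_3·G − ½·(c_3)² = 1.6·20.3 − ½·1.6² = 31.2.

31.2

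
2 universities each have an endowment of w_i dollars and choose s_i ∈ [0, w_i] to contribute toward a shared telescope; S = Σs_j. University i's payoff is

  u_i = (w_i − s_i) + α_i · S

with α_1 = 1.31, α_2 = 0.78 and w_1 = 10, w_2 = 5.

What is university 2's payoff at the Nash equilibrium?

12.8

∂u_i/∂s_i = α_i − 1, so university i contributes w_i if α_i > 1, else 0.
α_i > 1 for i ∈ {1}; NE contributions (10, 0), S = 10.
u_2 = (5 − 0) + 0.78·10 = 12.8.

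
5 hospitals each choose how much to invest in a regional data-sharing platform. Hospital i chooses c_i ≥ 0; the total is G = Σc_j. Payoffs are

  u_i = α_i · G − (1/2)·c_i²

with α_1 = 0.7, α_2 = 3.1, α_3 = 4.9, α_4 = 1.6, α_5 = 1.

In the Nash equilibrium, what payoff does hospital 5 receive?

Hospital i's FOC: ∂u_i/∂c_i = α_i − c_i = 0, so c_i* = α_i.
NE contributions = (0.7, 3.1, 4.9, 1.6, 1); G = 11.3.
u_5 = α_5·G − ½·(c_5)² = 1·11.3 − ½·1² = 10.8.

10.8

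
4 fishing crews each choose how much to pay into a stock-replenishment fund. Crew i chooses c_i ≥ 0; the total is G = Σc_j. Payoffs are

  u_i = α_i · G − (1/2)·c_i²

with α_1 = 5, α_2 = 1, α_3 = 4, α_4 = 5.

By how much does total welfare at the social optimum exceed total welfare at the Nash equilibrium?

258.5

Crew i's FOC: ∂u_i/∂c_i = α_i − c_i = 0, so c_i* = α_i.
NE contributions = (5, 1, 4, 5); G = 15.
W^NE = (Σα)·G − ½Σα_i² = 15² − ½·67 = 191.5.
Planner sets c_i = Σα_j = 15 for every i, so G^SO = 4·15 = 60.
W^SO = (Σα)·G^SO − ½·4·(Σα)² = (4/2)·15² = 450.
Deadweight loss = W^SO − W^NE = 258.5.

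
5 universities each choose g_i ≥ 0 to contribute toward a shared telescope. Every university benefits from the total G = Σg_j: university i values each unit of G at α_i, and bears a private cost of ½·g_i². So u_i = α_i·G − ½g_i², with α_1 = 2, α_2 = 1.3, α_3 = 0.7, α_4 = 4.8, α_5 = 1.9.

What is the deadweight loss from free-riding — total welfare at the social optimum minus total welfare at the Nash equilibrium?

188.15

University i's FOC: ∂u_i/∂g_i = α_i − g_i = 0, so g_i* = α_i.
NE contributions = (2, 1.3, 0.7, 4.8, 1.9); G = 10.7.
W^NE = (Σα)·G − ½Σα_i² = 10.7² − ½·32.83 = 98.075.
Planner sets g_i = Σα_j = 10.7 for every i, so G^SO = 5·10.7 = 53.5.
W^SO = (Σα)·G^SO − ½·5·(Σα)² = (5/2)·10.7² = 286.225.
Deadweight loss = W^SO − W^NE = 188.15.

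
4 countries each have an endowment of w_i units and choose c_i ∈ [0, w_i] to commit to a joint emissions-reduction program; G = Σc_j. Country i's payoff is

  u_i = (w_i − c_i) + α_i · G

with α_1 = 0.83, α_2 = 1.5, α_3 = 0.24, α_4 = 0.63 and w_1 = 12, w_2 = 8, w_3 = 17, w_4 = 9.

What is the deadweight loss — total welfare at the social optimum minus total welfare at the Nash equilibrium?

∂u_i/∂c_i = α_i − 1, so country i contributes w_i if α_i > 1, else 0.
α_i > 1 for i ∈ {2}; NE contributions (0, 8, 0, 0), G = 8.
W^NE = Σw_i − G^NE + (Σα_i)·G^NE = 46 + 2.2·8 = 63.6.
Planner: ∂(Σu_j)/∂c_i = Σα_j − 1 = 2.2 > 0, so everyone contributes w_i; G^SO = 46, W^SO = 46 + 2.2·46 = 147.2.
Deadweight loss = 83.6.

83.6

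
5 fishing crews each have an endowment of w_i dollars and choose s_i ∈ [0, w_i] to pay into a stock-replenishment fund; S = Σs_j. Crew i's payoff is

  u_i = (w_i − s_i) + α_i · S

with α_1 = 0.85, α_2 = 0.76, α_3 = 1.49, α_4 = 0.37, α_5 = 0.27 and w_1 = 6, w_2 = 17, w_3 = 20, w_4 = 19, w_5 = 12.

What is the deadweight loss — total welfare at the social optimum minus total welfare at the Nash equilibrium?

147.96

∂u_i/∂s_i = α_i − 1, so crew i contributes w_i if α_i > 1, else 0.
α_i > 1 for i ∈ {3}; NE contributions (0, 0, 20, 0, 0), S = 20.
W^NE = Σw_i − S^NE + (Σα_i)·S^NE = 74 + 2.74·20 = 128.8.
Planner: ∂(Σu_j)/∂s_i = Σα_j − 1 = 2.74 > 0, so everyone contributes w_i; S^SO = 74, W^SO = 74 + 2.74·74 = 276.76.
Deadweight loss = 147.96.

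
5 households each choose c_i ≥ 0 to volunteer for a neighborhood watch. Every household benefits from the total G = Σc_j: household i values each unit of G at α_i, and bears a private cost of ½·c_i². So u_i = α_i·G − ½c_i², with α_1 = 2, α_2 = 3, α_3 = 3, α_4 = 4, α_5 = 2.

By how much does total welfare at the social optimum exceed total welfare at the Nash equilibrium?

Household i's FOC: ∂u_i/∂c_i = α_i − c_i = 0, so c_i* = α_i.
NE contributions = (2, 3, 3, 4, 2); G = 14.
W^NE = (Σα)·G − ½Σα_i² = 14² − ½·42 = 175.
Planner sets c_i = Σα_j = 14 for every i, so G^SO = 5·14 = 70.
W^SO = (Σα)·G^SO − ½·5·(Σα)² = (5/2)·14² = 490.
Deadweight loss = W^SO − W^NE = 315.

315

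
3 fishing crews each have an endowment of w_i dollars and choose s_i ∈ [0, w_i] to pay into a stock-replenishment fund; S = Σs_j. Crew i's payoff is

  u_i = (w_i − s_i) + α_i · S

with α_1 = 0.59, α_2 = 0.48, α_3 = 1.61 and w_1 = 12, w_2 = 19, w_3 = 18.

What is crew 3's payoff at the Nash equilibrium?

∂u_i/∂s_i = α_i − 1, so crew i contributes w_i if α_i > 1, else 0.
α_i > 1 for i ∈ {3}; NE contributions (0, 0, 18), S = 18.
u_3 = (18 − 18) + 1.61·18 = 28.98.

28.98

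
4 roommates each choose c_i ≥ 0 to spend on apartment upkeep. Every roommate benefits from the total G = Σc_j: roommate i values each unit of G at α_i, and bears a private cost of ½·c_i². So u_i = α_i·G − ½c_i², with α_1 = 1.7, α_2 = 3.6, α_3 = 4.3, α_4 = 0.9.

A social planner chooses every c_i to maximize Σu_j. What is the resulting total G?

42

Planner FOC: ∂(Σu_j)/∂c_i = (Σα_j) − c_i = 0, so c_i^SO = Σα_j = 10.5 for every i; G^SO = 42.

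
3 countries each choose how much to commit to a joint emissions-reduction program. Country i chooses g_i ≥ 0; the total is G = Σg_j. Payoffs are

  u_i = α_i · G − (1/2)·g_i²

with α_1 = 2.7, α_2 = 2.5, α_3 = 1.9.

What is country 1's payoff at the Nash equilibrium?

15.525

Country i's FOC: ∂u_i/∂g_i = α_i − g_i = 0, so g_i* = α_i.
NE contributions = (2.7, 2.5, 1.9); G = 7.1.
u_1 = α_1·G − ½·(g_1)² = 2.7·7.1 − ½·2.7² = 15.525.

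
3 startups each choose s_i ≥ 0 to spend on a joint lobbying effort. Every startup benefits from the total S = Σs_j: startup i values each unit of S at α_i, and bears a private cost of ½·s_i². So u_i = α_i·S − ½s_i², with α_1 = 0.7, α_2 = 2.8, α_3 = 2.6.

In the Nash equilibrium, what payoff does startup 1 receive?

Startup i's FOC: ∂u_i/∂s_i = α_i − s_i = 0, so s_i* = α_i.
NE contributions = (0.7, 2.8, 2.6); S = 6.1.
u_1 = α_1·S − ½·(s_1)² = 0.7·6.1 − ½·0.7² = 4.025.

4.025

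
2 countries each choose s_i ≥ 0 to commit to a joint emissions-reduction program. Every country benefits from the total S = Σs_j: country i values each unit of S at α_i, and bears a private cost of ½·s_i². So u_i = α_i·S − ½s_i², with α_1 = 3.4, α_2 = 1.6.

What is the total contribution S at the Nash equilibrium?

Country i's FOC: ∂u_i/∂s_i = α_i − s_i = 0, so s_i* = α_i.
NE contributions = (3.4, 1.6); S = 5.

5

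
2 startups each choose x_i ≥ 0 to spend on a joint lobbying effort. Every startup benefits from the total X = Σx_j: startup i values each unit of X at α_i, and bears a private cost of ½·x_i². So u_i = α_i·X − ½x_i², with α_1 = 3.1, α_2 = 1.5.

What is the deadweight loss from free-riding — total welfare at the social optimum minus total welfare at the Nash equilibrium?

Startup i's FOC: ∂u_i/∂x_i = α_i − x_i = 0, so x_i* = α_i.
NE contributions = (3.1, 1.5); X = 4.6.
W^NE = (Σα)·X − ½Σα_i² = 4.6² − ½·11.86 = 15.23.
Planner sets x_i = Σα_j = 4.6 for every i, so X^SO = 2·4.6 = 9.2.
W^SO = (Σα)·X^SO − ½·2·(Σα)² = (2/2)·4.6² = 21.16.
Deadweight loss = W^SO − W^NE = 5.93.

5.93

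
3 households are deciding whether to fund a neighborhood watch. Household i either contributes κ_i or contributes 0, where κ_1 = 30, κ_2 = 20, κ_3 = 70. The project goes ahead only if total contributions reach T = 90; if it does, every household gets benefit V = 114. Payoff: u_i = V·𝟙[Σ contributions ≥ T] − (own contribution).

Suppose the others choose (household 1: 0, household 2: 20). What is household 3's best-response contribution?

70

Others' total = 20. Contributing 70 brings total to 90 ≥ 90: gain V − κ_3 = 44.
Best response: 70.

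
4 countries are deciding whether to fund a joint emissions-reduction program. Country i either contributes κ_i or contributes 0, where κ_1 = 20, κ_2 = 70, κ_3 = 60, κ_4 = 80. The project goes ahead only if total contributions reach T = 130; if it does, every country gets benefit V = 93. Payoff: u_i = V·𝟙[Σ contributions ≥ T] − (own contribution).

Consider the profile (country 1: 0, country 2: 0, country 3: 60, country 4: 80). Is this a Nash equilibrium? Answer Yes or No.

Yes

Total = 140 ≥ 130: provided.
Country 1 (pledges 0, payoff 93): pledging 20 → total 160, payoff 73. No gain.
Country 2 (pledges 0, payoff 93): pledging 70 → total 210, payoff 23. No gain.
Country 3 (pledges 60, payoff 33): dropping to 0 → total 80, payoff 0. No gain.
Country 4 (pledges 80, payoff 13): dropping to 0 → total 60, payoff 0. No gain.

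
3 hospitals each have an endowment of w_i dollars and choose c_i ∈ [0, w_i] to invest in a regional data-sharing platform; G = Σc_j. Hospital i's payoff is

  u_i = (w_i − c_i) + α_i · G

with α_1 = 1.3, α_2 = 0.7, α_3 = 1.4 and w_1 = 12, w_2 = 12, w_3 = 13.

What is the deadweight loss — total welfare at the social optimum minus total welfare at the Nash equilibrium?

28.8

∂u_i/∂c_i = α_i − 1, so hospital i contributes w_i if α_i > 1, else 0.
α_i > 1 for i ∈ {1, 3}; NE contributions (12, 0, 13), G = 25.
W^NE = Σw_i − G^NE + (Σα_i)·G^NE = 37 + 2.4·25 = 97.
Planner: ∂(Σu_j)/∂c_i = Σα_j − 1 = 2.4 > 0, so everyone contributes w_i; G^SO = 37, W^SO = 37 + 2.4·37 = 125.8.
Deadweight loss = 28.8.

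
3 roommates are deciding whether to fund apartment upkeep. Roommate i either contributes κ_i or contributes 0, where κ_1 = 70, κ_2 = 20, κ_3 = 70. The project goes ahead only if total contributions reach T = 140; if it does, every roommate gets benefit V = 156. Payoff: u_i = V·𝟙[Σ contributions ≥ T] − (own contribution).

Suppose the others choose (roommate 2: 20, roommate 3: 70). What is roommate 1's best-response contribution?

70

Others' total = 90. Contributing 70 brings total to 160 ≥ 140: gain V − κ_1 = 86.
Best response: 70.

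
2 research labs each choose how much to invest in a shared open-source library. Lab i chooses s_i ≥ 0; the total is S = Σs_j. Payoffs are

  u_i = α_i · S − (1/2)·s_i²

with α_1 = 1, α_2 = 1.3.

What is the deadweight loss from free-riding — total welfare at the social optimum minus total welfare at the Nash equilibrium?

1.345

Lab i's FOC: ∂u_i/∂s_i = α_i − s_i = 0, so s_i* = α_i.
NE contributions = (1, 1.3); S = 2.3.
W^NE = (Σα)·S − ½Σα_i² = 2.3² − ½·2.69 = 3.945.
Planner sets s_i = Σα_j = 2.3 for every i, so S^SO = 2·2.3 = 4.6.
W^SO = (Σα)·S^SO − ½·2·(Σα)² = (2/2)·2.3² = 5.29.
Deadweight loss = W^SO − W^NE = 1.345.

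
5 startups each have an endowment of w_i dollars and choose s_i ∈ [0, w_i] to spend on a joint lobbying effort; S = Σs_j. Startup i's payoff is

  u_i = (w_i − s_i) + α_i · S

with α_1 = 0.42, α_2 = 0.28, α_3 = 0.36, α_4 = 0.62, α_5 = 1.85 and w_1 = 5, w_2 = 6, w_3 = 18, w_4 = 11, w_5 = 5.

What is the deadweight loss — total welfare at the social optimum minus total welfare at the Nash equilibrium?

∂u_i/∂s_i = α_i − 1, so startup i contributes w_i if α_i > 1, else 0.
α_i > 1 for i ∈ {5}; NE contributions (0, 0, 0, 0, 5), S = 5.
W^NE = Σw_i − S^NE + (Σα_i)·S^NE = 45 + 2.53·5 = 57.65.
Planner: ∂(Σu_j)/∂s_i = Σα_j − 1 = 2.53 > 0, so everyone contributes w_i; S^SO = 45, W^SO = 45 + 2.53·45 = 158.85.
Deadweight loss = 101.2.

101.2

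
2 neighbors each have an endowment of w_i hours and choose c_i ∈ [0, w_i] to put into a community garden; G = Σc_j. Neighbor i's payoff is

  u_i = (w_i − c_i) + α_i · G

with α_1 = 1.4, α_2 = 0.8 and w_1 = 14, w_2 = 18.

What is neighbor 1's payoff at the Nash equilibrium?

∂u_i/∂c_i = α_i − 1, so neighbor i contributes w_i if α_i > 1, else 0.
α_i > 1 for i ∈ {1}; NE contributions (14, 0), G = 14.
u_1 = (14 − 14) + 1.4·14 = 19.6.

19.6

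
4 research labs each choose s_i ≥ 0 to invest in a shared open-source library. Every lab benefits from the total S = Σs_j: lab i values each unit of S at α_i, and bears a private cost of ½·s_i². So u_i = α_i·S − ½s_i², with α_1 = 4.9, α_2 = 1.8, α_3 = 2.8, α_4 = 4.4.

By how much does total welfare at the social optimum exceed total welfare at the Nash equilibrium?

220.435

Lab i's FOC: ∂u_i/∂s_i = α_i − s_i = 0, so s_i* = α_i.
NE contributions = (4.9, 1.8, 2.8, 4.4); S = 13.9.
W^NE = (Σα)·S − ½Σα_i² = 13.9² − ½·54.45 = 165.985.
Planner sets s_i = Σα_j = 13.9 for every i, so S^SO = 4·13.9 = 55.6.
W^SO = (Σα)·S^SO − ½·4·(Σα)² = (4/2)·13.9² = 386.42.
Deadweight loss = W^SO − W^NE = 220.435.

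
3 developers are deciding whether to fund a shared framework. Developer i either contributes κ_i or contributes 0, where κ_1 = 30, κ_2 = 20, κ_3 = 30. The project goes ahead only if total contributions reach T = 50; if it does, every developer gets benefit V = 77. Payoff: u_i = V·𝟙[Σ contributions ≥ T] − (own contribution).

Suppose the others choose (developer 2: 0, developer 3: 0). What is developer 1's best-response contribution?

0

Others' total = 0. Even contributing 30 gives 30 < 50: no benefit either way.
Best response: 0.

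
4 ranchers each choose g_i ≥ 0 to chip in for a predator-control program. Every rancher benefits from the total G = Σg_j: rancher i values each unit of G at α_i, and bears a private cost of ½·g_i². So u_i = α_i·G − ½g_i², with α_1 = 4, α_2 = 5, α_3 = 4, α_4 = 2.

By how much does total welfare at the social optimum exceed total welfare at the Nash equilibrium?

Rancher i's FOC: ∂u_i/∂g_i = α_i − g_i = 0, so g_i* = α_i.
NE contributions = (4, 5, 4, 2); G = 15.
W^NE = (Σα)·G − ½Σα_i² = 15² − ½·61 = 194.5.
Planner sets g_i = Σα_j = 15 for every i, so G^SO = 4·15 = 60.
W^SO = (Σα)·G^SO − ½·4·(Σα)² = (4/2)·15² = 450.
Deadweight loss = W^SO − W^NE = 255.5.

255.5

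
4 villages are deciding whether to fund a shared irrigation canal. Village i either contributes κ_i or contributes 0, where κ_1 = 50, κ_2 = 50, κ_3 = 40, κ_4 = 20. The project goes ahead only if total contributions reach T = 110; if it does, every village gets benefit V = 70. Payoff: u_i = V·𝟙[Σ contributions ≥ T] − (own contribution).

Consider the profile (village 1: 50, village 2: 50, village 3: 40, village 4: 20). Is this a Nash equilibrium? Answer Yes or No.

No

Total = 160 ≥ 110: provided.
Village 1 (pledges 50, payoff 20): dropping to 0 → total 110, payoff 70. Profitable deviation.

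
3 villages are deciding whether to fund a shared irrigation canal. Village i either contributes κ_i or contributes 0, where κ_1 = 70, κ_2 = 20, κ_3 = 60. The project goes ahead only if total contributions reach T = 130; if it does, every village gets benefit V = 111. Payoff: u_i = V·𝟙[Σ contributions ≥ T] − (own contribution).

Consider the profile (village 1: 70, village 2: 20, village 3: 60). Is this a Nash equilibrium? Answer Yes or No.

No

Total = 150 ≥ 130: provided.
Village 1 (pledges 70, payoff 41): dropping to 0 → total 80, payoff 0. No gain.
Village 2 (pledges 20, payoff 91): dropping to 0 → total 130, payoff 111. Profitable deviation.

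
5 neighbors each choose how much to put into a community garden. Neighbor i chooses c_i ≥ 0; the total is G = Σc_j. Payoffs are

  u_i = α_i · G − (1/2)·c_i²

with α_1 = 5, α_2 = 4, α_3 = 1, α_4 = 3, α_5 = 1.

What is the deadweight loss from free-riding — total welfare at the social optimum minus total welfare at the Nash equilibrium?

320

Neighbor i's FOC: ∂u_i/∂c_i = α_i − c_i = 0, so c_i* = α_i.
NE contributions = (5, 4, 1, 3, 1); G = 14.
W^NE = (Σα)·G − ½Σα_i² = 14² − ½·52 = 170.
Planner sets c_i = Σα_j = 14 for every i, so G^SO = 5·14 = 70.
W^SO = (Σα)·G^SO − ½·5·(Σα)² = (5/2)·14² = 490.
Deadweight loss = W^SO − W^NE = 320.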